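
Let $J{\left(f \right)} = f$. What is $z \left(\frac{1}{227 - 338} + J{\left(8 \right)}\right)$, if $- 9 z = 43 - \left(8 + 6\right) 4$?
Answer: $\frac{11531}{999} \approx 11.543$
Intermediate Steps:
$z = \frac{13}{9}$ ($z = - \frac{43 - \left(8 + 6\right) 4}{9} = - \frac{43 - 14 \cdot 4}{9} = - \frac{43 - 56}{9} = \left(- \frac{1}{9}\right) \left(-13\right) = \frac{13}{9} \approx 1.4444$)
$z \left(\frac{1}{227 - 338} + J{\left(8 \right)}\right) = \frac{13 \left(\frac{1}{227 - 338} + 8\right)}{9} = \frac{13 \left(\frac{1}{-111} + 8\right)}{9} = \frac{13 \left(- \frac{1}{111} + 8\right)}{9} = \frac{13}{9} \cdot \frac{887}{111} = \frac{11531}{999}$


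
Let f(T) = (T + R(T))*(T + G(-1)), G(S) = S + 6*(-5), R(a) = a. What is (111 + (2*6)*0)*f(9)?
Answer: -43956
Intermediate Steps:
G(S) = -30 + S (G(S) = S - 30 = -30 + S)
f(T) = 2*T*(-31 + T) (f(T) = (T + T)*(T + (-30 - 1)) = (2*T)*(T - 31) = (2*T)*(-31 + T) = 2*T*(-31 + T))
(111 + (2*6)*0)*f(9) = (111 + (2*6)*0)*(2*9*(-31 + 9)) = (111 + 12*0)*(2*9*(-22)) = (111 + 0)*(-396) = 111*(-396) = -43956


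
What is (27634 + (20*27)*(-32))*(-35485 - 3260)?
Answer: -401165730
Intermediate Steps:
(27634 + (20*27)*(-32))*(-35485 - 3260) = (27634 + 540*(-32))*(-38745) = (27634 - 17280)*(-38745) = 10354*(-38745) = -401165730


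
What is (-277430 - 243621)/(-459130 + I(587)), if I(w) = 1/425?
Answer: 221446675/195130249 ≈ 1.1349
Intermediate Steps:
I(w) = 1/425
(-277430 - 243621)/(-459130 + I(587)) = (-277430 - 243621)/(-459130 + 1/425) = -521051/(-195130249/425) = -521051*(-425/195130249) = 221446675/195130249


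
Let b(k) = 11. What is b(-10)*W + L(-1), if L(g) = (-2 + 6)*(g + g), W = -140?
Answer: -1548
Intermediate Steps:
L(g) = 8*g (L(g) = 4*(2*g) = 8*g)
b(-10)*W + L(-1) = 11*(-140) + 8*(-1) = -1540 - 8 = -1548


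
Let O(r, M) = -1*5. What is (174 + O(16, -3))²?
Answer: 28561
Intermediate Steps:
O(r, M) = -5
(174 + O(16, -3))² = (174 - 5)² = 169² = 28561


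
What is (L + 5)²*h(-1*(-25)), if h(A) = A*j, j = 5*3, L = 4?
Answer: 30375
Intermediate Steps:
j = 15
h(A) = 15*A (h(A) = A*15 = 15*A)
(L + 5)²*h(-1*(-25)) = (4 + 5)²*(15*(-1*(-25))) = 9²*(15*25) = 81*375 = 30375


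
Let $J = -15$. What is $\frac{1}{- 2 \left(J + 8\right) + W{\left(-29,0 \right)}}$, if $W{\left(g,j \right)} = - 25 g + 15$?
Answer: $\frac{1}{754} \approx 0.0013263$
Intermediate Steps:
$W{\left(g,j \right)} = 15 - 25 g$
$\frac{1}{- 2 \left(J + 8\right) + W{\left(-29,0 \right)}} = \frac{1}{- 2 \left(-15 + 8\right) + \left(15 - -725\right)} = \frac{1}{\left(-2\right) \left(-7\right) + \left(15 + 725\right)} = \frac{1}{14 + 740} = \frac{1}{754}$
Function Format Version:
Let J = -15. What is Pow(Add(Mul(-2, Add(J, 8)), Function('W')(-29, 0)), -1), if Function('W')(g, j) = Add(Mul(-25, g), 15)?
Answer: Rational(1, 754) ≈ 0.0013263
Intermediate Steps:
Function('W')(g, j) = Add(15, Mul(-25, g))
Pow(Add(Mul(-2, Add(J, 8)), Function('W')(-29, 0)), -1) = Pow(Add(Mul(-2, Add(-15, 8)), Add(15, Mul(-25, -29))), -1) = Pow(Add(Mul(-2, -7), Add(15, 725)), -1) = Pow(Add(14, 740), -1) = Pow(754, -1) = Rational(1, 754)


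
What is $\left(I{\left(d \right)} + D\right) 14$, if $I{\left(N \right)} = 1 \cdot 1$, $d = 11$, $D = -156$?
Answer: $-2170$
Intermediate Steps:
$I{\left(N \right)} = 1$
$\left(I{\left(d \right)} + D\right) 14 = \left(1 - 156\right) 14 = \left(-155\right) 14 = -2170$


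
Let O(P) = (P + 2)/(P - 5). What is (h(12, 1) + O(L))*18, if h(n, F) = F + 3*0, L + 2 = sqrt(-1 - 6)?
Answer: 81/4 - 9*I*sqrt(7)/4 ≈ 20.25 - 5.9529*I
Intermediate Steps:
L = -2 + I*sqrt(7) (L = -2 + sqrt(-1 - 6) = -2 + sqrt(-7) = -2 + I*sqrt(7) ≈ -2.0 + 2.6458*I)
h(n, F) = F (h(n, F) = F + 0 = F)
O(P) = (2 + P)/(-5 + P)
(h(12, 1) + O(L))*18 = (1 + (2 + (-2 + I*sqrt(7)))/(-5 + (-2 + I*sqrt(7))))*18 = (1 + (I*sqrt(7))/(-7 + I*sqrt(7)))*18 = (1 + I*sqrt(7)/(-7 + I*sqrt(7)))*18 = 18 + 18*I*sqrt(7)/(-7 + I*sqrt(7))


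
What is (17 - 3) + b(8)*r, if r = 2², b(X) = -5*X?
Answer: -146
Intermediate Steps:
r = 4
(17 - 3) + b(8)*r = (17 - 3) - 5*8*4 = 14 - 40*4 = 14 - 160 = -146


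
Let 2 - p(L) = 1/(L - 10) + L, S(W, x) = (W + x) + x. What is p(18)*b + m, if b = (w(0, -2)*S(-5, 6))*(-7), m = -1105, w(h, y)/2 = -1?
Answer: -10741/4 ≈ -2685.3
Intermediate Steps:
S(W, x) = W + 2*x
w(h, y) = -2 (w(h, y) = 2*(-1) = -2)
p(L) = 2 - L - 1/(-10 + L) (p(L) = 2 - (1/(L - 10) + L) = 2 - (1/(-10 + L) + L) = 2 - (L + 1/(-10 + L)) = 2 + (-L - 1/(-10 + L)) = 2 - L - 1/(-10 + L))
b = 98 (b = -2*(-5 + 2*6)*(-7) = -2*(-5 + 12)*(-7) = -2*7*(-7) = -14*(-7) = 98)
p(18)*b + m = ((-21 - 1*18² + 12*18)/(-10 + 18))*98 - 1105 = ((-21 - 1*324 + 216)/8)*98 - 1105 = ((-21 - 324 + 216)/8)*98 - 1105 = ((⅛)*(-129))*98 - 1105 = -129/8*98 - 1105 = -6321/4 - 1105 = -10741/4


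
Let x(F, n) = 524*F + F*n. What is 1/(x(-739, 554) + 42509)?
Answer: -1/754133 ≈ -1.3260e-6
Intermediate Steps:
1/(x(-739, 554) + 42509) = 1/(-739*(524 + 554) + 42509) = 1/(-739*1078 + 42509) = 1/(-796642 + 42509) = 1/(-754133) = -1/754133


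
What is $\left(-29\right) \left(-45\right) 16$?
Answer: $20880$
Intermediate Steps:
$\left(-29\right) \left(-45\right) 16 = 1305 \cdot 16 = 20880$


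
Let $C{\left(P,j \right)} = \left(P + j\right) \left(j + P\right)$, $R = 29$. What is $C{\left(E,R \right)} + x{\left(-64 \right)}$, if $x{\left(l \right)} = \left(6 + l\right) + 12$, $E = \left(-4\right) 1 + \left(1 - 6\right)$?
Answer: $354$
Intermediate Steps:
$E = -9$ ($E = -4 + \left(1 - 6\right) = -4 - 5 = -9$)
$C{\left(P,j \right)} = \left(P + j\right)^{2}$ ($C{\left(P,j \right)} = \left(P + j\right) \left(P + j\right) = \left(P + j\right)^{2}$)
$x{\left(l \right)} = 18 + l$
$C{\left(E,R \right)} + x{\left(-64 \right)} = \left(-9 + 29\right)^{2} + \left(18 - 64\right) = 20^{2} - 46 = 400 - 46 = 354$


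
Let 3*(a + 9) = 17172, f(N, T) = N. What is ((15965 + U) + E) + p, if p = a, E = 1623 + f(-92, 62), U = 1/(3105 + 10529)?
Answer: 316458775/13634 ≈ 23211.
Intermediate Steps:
a = 5715 (a = -9 + (1/3)*17172 = -9 + 5724 = 5715)
U = 1/13634 ≈ 7.3346e-5
E = 1531 (E = 1623 - 92 = 1531)
p = 5715
((15965 + U) + E) + p = ((15965 + 1/13634) + 1531) + 5715 = (217666811/13634 + 1531) + 5715 = 238540465/13634 + 5715 = 316458775/13634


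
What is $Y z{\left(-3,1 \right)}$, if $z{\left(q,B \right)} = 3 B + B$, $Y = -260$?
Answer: $-1040$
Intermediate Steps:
$z{\left(q,B \right)} = 4 B$
$Y z{\left(-3,1 \right)} = - 260 \cdot 4 \cdot 1 = \left(-260\right) 4 = -1040$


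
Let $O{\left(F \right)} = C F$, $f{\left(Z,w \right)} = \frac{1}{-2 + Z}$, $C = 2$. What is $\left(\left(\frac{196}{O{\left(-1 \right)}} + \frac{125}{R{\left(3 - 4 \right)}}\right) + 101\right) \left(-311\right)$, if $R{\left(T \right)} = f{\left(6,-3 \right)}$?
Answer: $-156433$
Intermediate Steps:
$R{\left(T \right)} = \frac{1}{4}$ ($R{\left(T \right)} = \frac{1}{-2 + 6} = \frac{1}{4}$)
$O{\left(F \right)} = 2 F$
$\left(\left(\frac{196}{O{\left(-1 \right)}} + \frac{125}{R{\left(3 - 4 \right)}}\right) + 101\right) \left(-311\right) = \left(\left(\frac{196}{2 \left(-1\right)} + 125 \frac{1}{\frac{1}{4}}\right) + 101\right) \left(-311\right) = \left(\left(\frac{196}{-2} + 125 \cdot 4\right) + 101\right) \left(-311\right) = \left(\left(196 \left(- \frac{1}{2}\right) + 500\right) + 101\right) \left(-311\right) = \left(\left(-98 + 500\right) + 101\right) \left(-311\right) = \left(402 + 101\right) \left(-311\right) = 503 \left(-311\right) = -156433$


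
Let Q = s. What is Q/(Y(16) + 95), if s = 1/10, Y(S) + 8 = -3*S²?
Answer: -1/6810 ≈ -0.00014684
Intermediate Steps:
Y(S) = -8 - 3*S²
s = ⅒ ≈ 0.10000
Q = ⅒ ≈ 0.10000
Q/(Y(16) + 95) = (⅒)/((-8 - 3*16²) + 95) = (⅒)/((-8 - 3*256) + 95) = (⅒)/((-8 - 768) + 95) = (⅒)/(-776 + 95) = (⅒)/(-681) = -1/681*⅒ = -1/6810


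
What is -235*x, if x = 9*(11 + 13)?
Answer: -50760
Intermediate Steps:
x = 216 (x = 9*24 = 216)
-235*x = -235*216 = -50760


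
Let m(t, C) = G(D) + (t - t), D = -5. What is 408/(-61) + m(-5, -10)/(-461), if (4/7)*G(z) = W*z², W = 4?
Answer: -198763/28121 ≈ -7.0681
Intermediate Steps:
G(z) = 7*z² (G(z) = 7*(4*z²)/4 = 7*z²)
m(t, C) = 175 (m(t, C) = 7*(-5)² + (t - t) = 7*25 + 0 = 175 + 0 = 175)
408/(-61) + m(-5, -10)/(-461) = 408/(-61) + 175/(-461) = 408*(-1/61) + 175*(-1/461) = -408/61 - 175/461 = -198763/28121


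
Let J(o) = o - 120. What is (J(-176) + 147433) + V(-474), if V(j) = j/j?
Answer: 147138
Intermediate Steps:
J(o) = -120 + o
V(j) = 1
(J(-176) + 147433) + V(-474) = ((-120 - 176) + 147433) + 1 = (-296 + 147433) + 1 = 147137 + 1 = 147138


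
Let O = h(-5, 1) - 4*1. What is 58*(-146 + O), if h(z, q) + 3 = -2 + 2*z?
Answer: -9570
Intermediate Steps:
h(z, q) = -5 + 2*z (h(z, q) = -3 + (-2 + 2*z) = -5 + 2*z)
O = -19 (O = (-5 + 2*(-5)) - 4*1 = (-5 - 10) - 4 = -15 - 4 = -19)
58*(-146 + O) = 58*(-146 - 19) = 58*(-165) = -9570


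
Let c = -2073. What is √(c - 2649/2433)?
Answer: I*√1364171746/811 ≈ 45.542*I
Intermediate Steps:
√(c - 2649/2433) = √(-2073 - 2649/2433) = √(-2073 - 2649*1/2433) = √(-2073 - 883/811) = √(-1682086/811) = I*√1364171746/811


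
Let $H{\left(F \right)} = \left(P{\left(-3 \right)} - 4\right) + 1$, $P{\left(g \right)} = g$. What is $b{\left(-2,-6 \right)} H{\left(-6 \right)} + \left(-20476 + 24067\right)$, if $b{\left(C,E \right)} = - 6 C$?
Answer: $3519$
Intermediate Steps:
$H{\left(F \right)} = -6$ ($H{\left(F \right)} = \left(-3 - 4\right) + 1 = -7 + 1 = -6$)
$b{\left(-2,-6 \right)} H{\left(-6 \right)} + \left(-20476 + 24067\right) = \left(-6\right) \left(-2\right) \left(-6\right) + \left(-20476 + 24067\right) = 12 \left(-6\right) + 3591 = -72 + 3591 = 3519$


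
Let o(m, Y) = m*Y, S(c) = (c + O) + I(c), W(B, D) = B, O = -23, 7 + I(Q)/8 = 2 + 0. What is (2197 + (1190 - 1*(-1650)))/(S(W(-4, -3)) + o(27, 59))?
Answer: 5037/1526 ≈ 3.3008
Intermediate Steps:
I(Q) = -40 (I(Q) = -56 + 8*(2 + 0) = -56 + 8*2 = -56 + 16 = -40)
S(c) = -63 + c (S(c) = (c - 23) - 40 = (-23 + c) - 40 = -63 + c)
o(m, Y) = Y*m
(2197 + (1190 - 1*(-1650)))/(S(W(-4, -3)) + o(27, 59)) = (2197 + (1190 - 1*(-1650)))/((-63 - 4) + 59*27) = (2197 + (1190 + 1650))/(-67 + 1593) = (2197 + 2840)/1526 = 5037*(1/1526) = 5037/1526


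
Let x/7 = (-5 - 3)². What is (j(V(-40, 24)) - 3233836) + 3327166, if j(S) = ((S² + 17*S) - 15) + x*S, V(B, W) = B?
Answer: 76315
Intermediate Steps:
x = 448 (x = 7*(-5 - 3)² = 7*(-8)² = 7*64 = 448)
j(S) = -15 + S² + 465*S (j(S) = ((S² + 17*S) - 15) + 448*S = (-15 + S² + 17*S) + 448*S = -15 + S² + 465*S)
(j(V(-40, 24)) - 3233836) + 3327166 = ((-15 + (-40)² + 465*(-40)) - 3233836) + 3327166 = ((-15 + 1600 - 18600) - 3233836) + 3327166 = (-17015 - 3233836) + 3327166 = -3250851 + 3327166 = 76315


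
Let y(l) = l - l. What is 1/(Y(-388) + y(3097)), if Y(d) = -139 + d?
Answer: -1/527 ≈ -0.0018975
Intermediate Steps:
y(l) = 0
1/(Y(-388) + y(3097)) = 1/((-139 - 388) + 0) = 1/(-527 + 0) = 1/(-527) = -1/527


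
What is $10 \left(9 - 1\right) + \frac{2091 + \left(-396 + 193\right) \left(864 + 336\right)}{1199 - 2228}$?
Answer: $\frac{107943}{343} \approx 314.7$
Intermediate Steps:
$10 \left(9 - 1\right) + \frac{2091 + \left(-396 + 193\right) \left(864 + 336\right)}{1199 - 2228} = 10 \cdot 8 + \frac{2091 - 243600}{-1029} = 80 + \left(2091 - 243600\right) \left(- \frac{1}{1029}\right) = 80 - - \frac{80503}{343} = 80 + \frac{80503}{343} = \frac{107943}{343}$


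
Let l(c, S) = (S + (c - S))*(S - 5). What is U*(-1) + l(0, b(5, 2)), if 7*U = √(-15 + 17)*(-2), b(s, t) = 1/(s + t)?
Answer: 2*√2/7 ≈ 0.40406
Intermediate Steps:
l(c, S) = c*(-5 + S)
U = -2*√2/7 (U = (√(-15 + 17)*(-2))/7 = (√2*(-2))/7 = (-2*√2)/7 = -2*√2/7 ≈ -0.40406)
U*(-1) + l(0, b(5, 2)) = -2*√2/7*(-1) + 0*(-5 + 1/(5 + 2)) = 2*√2/7 + 0*(-5 + 1/7) = 2*√2/7 + 0*(-5 + ⅐) = 2*√2/7 + 0*(-34/7) = 2*√2/7 + 0 = 2*√2/7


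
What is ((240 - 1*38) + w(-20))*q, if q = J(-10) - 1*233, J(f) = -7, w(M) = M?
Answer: -43680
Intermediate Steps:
q = -240 (q = -7 - 1*233 = -7 - 233 = -240)
((240 - 1*38) + w(-20))*q = ((240 - 1*38) - 20)*(-240) = ((240 - 38) - 20)*(-240) = (202 - 20)*(-240) = 182*(-240) = -43680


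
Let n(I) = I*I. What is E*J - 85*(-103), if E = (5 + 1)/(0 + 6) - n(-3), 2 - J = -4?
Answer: 8707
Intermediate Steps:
n(I) = I²
J = 6 (J = 2 - 1*(-4) = 2 + 4 = 6)
E = -8 (E = (5 + 1)/(0 + 6) - 1*(-3)² = 6/6 - 1*9 = 6*(⅙) - 9 = 1 - 9 = -8)
E*J - 85*(-103) = -8*6 - 85*(-103) = -48 + 8755 = 8707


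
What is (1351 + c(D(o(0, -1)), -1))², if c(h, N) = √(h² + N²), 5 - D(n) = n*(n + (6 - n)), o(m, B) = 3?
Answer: (1351 + √170)² ≈ 1.8606e+6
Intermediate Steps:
D(n) = 5 - 6*n (D(n) = 5 - n*(n + (6 - n)) = 5 - n*6 = 5 - 6*n)
c(h, N) = √(N² + h²)
(1351 + c(D(o(0, -1)), -1))² = (1351 + √((-1)² + (5 - 6*3)²))² = (1351 + √(1 + (5 - 18)²))² = (1351 + √(1 + (-13)²))² = (1351 + √(1 + 169))² = (1351 + √170)²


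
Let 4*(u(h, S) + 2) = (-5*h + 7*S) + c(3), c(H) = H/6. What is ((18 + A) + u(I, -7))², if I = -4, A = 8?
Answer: 18225/64 ≈ 284.77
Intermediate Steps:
c(H) = H/6 (c(H) = H*(⅙) = H/6)
u(h, S) = -15/8 - 5*h/4 + 7*S/4 (u(h, S) = -2 + ((-5*h + 7*S) + (⅙)*3)/4 = -2 + ((-5*h + 7*S) + ½)/4 = -2 + (½ - 5*h + 7*S)/4 = -2 + (⅛ - 5*h/4 + 7*S/4) = -15/8 - 5*h/4 + 7*S/4)
((18 + A) + u(I, -7))² = ((18 + 8) + (-15/8 - 5/4*(-4) + (7/4)*(-7)))² = (26 + (-15/8 + 5 - 49/4))² = (26 - 73/8)² = (135/8)² = 18225/64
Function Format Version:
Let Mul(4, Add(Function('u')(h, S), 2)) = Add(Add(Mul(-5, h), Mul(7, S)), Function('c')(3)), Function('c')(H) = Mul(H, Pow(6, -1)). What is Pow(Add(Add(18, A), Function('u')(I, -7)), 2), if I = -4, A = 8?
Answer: Rational(18225, 64) ≈ 284.77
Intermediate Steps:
Function('c')(H) = Mul(Rational(1, 6), H) (Function('c')(H) = Mul(H, Rational(1, 6)) = Mul(Rational(1, 6), H))
Function('u')(h, S) = Add(Rational(-15, 8), Mul(Rational(-5, 4), h), Mul(Rational(7, 4), S)) (Function('u')(h, S) = Add(-2, Mul(Rational(1, 4), Add(Add(Mul(-5, h), Mul(7, S)), Mul(Rational(1, 6), 3)))) = Add(-2, Mul(Rational(1, 4), Add(Add(Mul(-5, h), Mul(7, S)), Rational(1, 2)))) = Add(-2, Mul(Rational(1, 4), Add(Rational(1, 2), Mul(-5, h), Mul(7, S)))) = Add(-2, Add(Rational(1, 8), Mul(Rational(-5, 4), h), Mul(Rational(7, 4), S))) = Add(Rational(-15, 8), Mul(Rational(-5, 4), h), Mul(Rational(7, 4), S)))
Pow(Add(Add(18, A), Function('u')(I, -7)), 2) = Pow(Add(Add(18, 8), Add(Rational(-15, 8), Mul(Rational(-5, 4), -4), Mul(Rational(7, 4), -7))), 2) = Pow(Add(26, Add(Rational(-15, 8), 5, Rational(-49, 4))), 2) = Pow(Add(26, Rational(-73, 8)), 2) = Pow(Rational(135, 8), 2) = Rational(18225, 64)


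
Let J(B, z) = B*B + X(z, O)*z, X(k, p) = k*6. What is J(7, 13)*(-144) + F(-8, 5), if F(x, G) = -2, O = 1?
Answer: -153074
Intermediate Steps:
X(k, p) = 6*k
J(B, z) = B² + 6*z² (J(B, z) = B*B + (6*z)*z = B² + 6*z²)
J(7, 13)*(-144) + F(-8, 5) = (7² + 6*13²)*(-144) - 2 = (49 + 6*169)*(-144) - 2 = (49 + 1014)*(-144) - 2 = 1063*(-144) - 2 = -153072 - 2 = -153074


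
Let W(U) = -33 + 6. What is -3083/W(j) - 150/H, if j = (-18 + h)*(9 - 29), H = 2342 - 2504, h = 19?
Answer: 1036/9 ≈ 115.11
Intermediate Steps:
H = -162
j = -20 (j = (-18 + 19)*(9 - 29) = 1*(-20) = -20)
W(U) = -27
-3083/W(j) - 150/H = -3083/(-27) - 150/(-162) = -3083*(-1/27) - 150*(-1/162) = 3083/27 + 25/27 = 1036/9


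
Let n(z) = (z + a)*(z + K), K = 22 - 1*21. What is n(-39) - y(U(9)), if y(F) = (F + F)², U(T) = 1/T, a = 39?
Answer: -4/81 ≈ -0.049383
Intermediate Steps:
K = 1 (K = 22 - 21 = 1)
n(z) = (1 + z)*(39 + z) (n(z) = (z + 39)*(z + 1) = (39 + z)*(1 + z) = (1 + z)*(39 + z))
y(F) = 4*F² (y(F) = (2*F)² = 4*F²)
n(-39) - y(U(9)) = (39 + (-39)² + 40*(-39)) - 4*(1/9)² = (39 + 1521 - 1560) - 4*(⅑)² = 0 - 4/81 = -4/81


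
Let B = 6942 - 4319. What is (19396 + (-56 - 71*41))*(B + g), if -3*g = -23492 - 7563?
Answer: 639482396/3 ≈ 2.1316e+8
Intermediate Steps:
g = 31055/3 (g = -(-23492 - 7563)/3 = -⅓*(-31055) = 31055/3 ≈ 10352.)
B = 2623
(19396 + (-56 - 71*41))*(B + g) = (19396 + (-56 - 71*41))*(2623 + 31055/3) = (19396 + (-56 - 2911))*(38924/3) = (19396 - 2967)*(38924/3) = 16429*(38924/3) = 639482396/3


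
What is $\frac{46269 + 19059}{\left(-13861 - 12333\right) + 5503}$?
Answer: $- \frac{21776}{6897} \approx -3.1573$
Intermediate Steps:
$\frac{46269 + 19059}{\left(-13861 - 12333\right) + 5503} = \frac{65328}{\left(-13861 - 12333\right) + 5503} = \frac{65328}{-26194 + 5503} = \frac{65328}{-20691} = 65328 \left(- \frac{1}{20691}\right) = - \frac{21776}{6897}$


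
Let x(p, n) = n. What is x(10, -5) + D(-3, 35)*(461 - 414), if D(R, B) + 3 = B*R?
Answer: -5081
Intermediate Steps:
D(R, B) = -3 + B*R
x(10, -5) + D(-3, 35)*(461 - 414) = -5 + (-3 + 35*(-3))*(461 - 414) = -5 + (-3 - 105)*47 = -5 - 108*47 = -5 - 5076 = -5081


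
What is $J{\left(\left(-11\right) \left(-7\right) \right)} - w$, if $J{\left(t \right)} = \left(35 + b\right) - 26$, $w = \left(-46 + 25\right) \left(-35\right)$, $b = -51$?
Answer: $-777$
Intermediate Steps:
$w = 735$ ($w = \left(-21\right) \left(-35\right) = 735$)
$J{\left(t \right)} = -42$ ($J{\left(t \right)} = \left(35 - 51\right) - 26 = -16 - 26 = -42$)
$J{\left(\left(-11\right) \left(-7\right) \right)} - w = -42 - 735 = -777$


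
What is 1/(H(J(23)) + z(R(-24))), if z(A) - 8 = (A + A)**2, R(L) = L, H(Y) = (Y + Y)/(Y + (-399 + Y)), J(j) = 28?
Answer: 49/113280 ≈ 0.00043256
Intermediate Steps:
H(Y) = 2*Y/(-399 + 2*Y) (H(Y) = (2*Y)/(-399 + 2*Y) = 2*Y/(-399 + 2*Y))
z(A) = 8 + 4*A**2 (z(A) = 8 + (A + A)**2 = 8 + (2*A)**2 = 8 + 4*A**2)
1/(H(J(23)) + z(R(-24))) = 1/(2*28/(-399 + 2*28) + (8 + 4*(-24)**2)) = 1/(2*28/(-399 + 56) + (8 + 4*576)) = 1/(2*28/(-343) + (8 + 2304)) = 1/(2*28*(-1/343) + 2312) = 1/(-8/49 + 2312) = 1/(113280/49) = 49/113280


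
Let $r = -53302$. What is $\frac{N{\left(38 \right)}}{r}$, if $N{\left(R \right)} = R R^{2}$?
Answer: $- \frac{27436}{26651} \approx -1.0295$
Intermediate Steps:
$N{\left(R \right)} = R^{3}$
$\frac{N{\left(38 \right)}}{r} = \frac{38^{3}}{-53302} = 54872 \left(- \frac{1}{53302}\right) = - \frac{27436}{26651}$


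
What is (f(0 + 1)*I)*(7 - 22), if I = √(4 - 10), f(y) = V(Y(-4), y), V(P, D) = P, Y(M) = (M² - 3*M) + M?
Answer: -360*I*√6 ≈ -881.82*I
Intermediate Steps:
Y(M) = M² - 2*M
f(y) = 24 (f(y) = -4*(-2 - 4) = -4*(-6) = 24)
I = I*√6 (I = √(-6) = I*√6 ≈ 2.4495*I)
(f(0 + 1)*I)*(7 - 22) = (24*(I*√6))*(7 - 22) = (24*I*√6)*(-15) = -360*I*√6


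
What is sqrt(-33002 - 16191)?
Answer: I*sqrt(49193) ≈ 221.79*I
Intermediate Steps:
sqrt(-33002 - 16191) = sqrt(-49193) = I*sqrt(49193)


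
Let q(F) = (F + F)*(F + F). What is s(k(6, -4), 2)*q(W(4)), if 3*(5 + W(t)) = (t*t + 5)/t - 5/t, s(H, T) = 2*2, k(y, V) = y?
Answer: 1936/9 ≈ 215.11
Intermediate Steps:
s(H, T) = 4
W(t) = -5 - 5/(3*t) + (5 + t²)/(3*t) (W(t) = -5 + ((t*t + 5)/t - 5/t)/3 = -5 + ((t² + 5)/t - 5/t)/3 = -5 + ((5 + t²)/t - 5/t)/3 = -5 + (-5/t + (5 + t²)/t)/3 = -5 + (-5/(3*t) + (5 + t²)/(3*t)) = -5 - 5/(3*t) + (5 + t²)/(3*t))
q(F) = 4*F² (q(F) = (2*F)*(2*F) = 4*F²)
s(k(6, -4), 2)*q(W(4)) = 4*(4*(-5 + (⅓)*4)²) = 4*(4*(-5 + 4/3)²) = 4*(4*(-11/3)²) = 4*(4*(121/9)) = 4*(484/9) = 1936/9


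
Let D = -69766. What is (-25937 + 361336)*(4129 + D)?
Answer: -22014584163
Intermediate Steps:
(-25937 + 361336)*(4129 + D) = (-25937 + 361336)*(4129 - 69766) = 335399*(-65637) = -22014584163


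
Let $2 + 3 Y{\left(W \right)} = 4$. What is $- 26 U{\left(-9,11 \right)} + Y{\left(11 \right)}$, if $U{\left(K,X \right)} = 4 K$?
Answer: $\frac{2810}{3} \approx 936.67$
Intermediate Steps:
$Y{\left(W \right)} = \frac{2}{3}$ ($Y{\left(W \right)} = - \frac{2}{3} + \frac{1}{3} \cdot 4 = - \frac{2}{3} + \frac{4}{3} = \frac{2}{3}$)
$- 26 U{\left(-9,11 \right)} + Y{\left(11 \right)} = - 26 \cdot 4 \left(-9\right) + \frac{2}{3} = \left(-26\right) \left(-36\right) + \frac{2}{3} = 936 + \frac{2}{3} = \frac{2810}{3}$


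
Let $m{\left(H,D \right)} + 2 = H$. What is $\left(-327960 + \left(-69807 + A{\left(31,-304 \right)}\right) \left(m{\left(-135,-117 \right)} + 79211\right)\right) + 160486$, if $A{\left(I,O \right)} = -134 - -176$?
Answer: $-5516765084$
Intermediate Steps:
$A{\left(I,O \right)} = 42$ ($A{\left(I,O \right)} = -134 + 176 = 42$)
$m{\left(H,D \right)} = -2 + H$
$\left(-327960 + \left(-69807 + A{\left(31,-304 \right)}\right) \left(m{\left(-135,-117 \right)} + 79211\right)\right) + 160486 = \left(-327960 + \left(-69807 + 42\right) \left(\left(-2 - 135\right) + 79211\right)\right) + 160486 = \left(-327960 - 69765 \left(-137 + 79211\right)\right) + 160486 = \left(-327960 - 5516597610\right) + 160486 = -5516925570 + 160486 = -5516765084$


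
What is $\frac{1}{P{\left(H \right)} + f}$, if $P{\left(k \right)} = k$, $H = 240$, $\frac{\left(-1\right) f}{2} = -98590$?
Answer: $\frac{1}{197420} \approx 5.0653 \cdot 10^{-6}$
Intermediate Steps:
$f = 197180$ ($f = \left(-2\right) \left(-98590\right) = 197180$)
$\frac{1}{P{\left(H \right)} + f} = \frac{1}{240 + 197180} = \frac{1}{197420}$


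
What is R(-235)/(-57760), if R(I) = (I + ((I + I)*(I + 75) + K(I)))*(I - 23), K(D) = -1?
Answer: 2417589/7220 ≈ 334.85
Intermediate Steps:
R(I) = (-23 + I)*(-1 + I + 2*I*(75 + I)) (R(I) = (I + ((I + I)*(I + 75) - 1))*(I - 23) = (I + ((2*I)*(75 + I) - 1))*(-23 + I) = (I + (2*I*(75 + I) - 1))*(-23 + I) = (I + (-1 + 2*I*(75 + I)))*(-23 + I) = (-1 + I + 2*I*(75 + I))*(-23 + I) = (-23 + I)*(-1 + I + 2*I*(75 + I)))
R(-235)/(-57760) = (23 - 3474*(-235) + 2*(-235)**3 + 105*(-235)**2)/(-57760) = (23 + 816390 + 2*(-12977875) + 105*55225)*(-1/57760) = (23 + 816390 - 25955750 + 5798625)*(-1/57760) = -19340712*(-1/57760) = 2417589/7220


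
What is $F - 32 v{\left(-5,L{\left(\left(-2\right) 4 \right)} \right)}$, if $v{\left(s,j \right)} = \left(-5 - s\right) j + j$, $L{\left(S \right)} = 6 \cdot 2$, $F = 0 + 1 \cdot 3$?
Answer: $-381$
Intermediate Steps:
$F = 3$ ($F = 0 + 3 = 3$)
$L{\left(S \right)} = 12$
$v{\left(s,j \right)} = j + j \left(-5 - s\right)$ ($v{\left(s,j \right)} = j \left(-5 - s\right) + j = j + j \left(-5 - s\right)$)
$F - 32 v{\left(-5,L{\left(\left(-2\right) 4 \right)} \right)} = 3 - 32 \left(\left(-1\right) 12 \left(4 - 5\right)\right) = 3 - 32 \left(\left(-1\right) 12 \left(-1\right)\right) = 3 - 384 = -381$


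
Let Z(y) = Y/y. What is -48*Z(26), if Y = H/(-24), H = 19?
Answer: 19/13 ≈ 1.4615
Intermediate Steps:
Y = -19/24 (Y = 19/(-24) = 19*(-1/24) = -19/24 ≈ -0.79167)
Z(y) = -19/(24*y)
-48*Z(26) = -(-38)/26 = -48*(-19/624) = 19/13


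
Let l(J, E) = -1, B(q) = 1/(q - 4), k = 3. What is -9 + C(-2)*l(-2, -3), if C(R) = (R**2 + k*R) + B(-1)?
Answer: -34/5 ≈ -6.8000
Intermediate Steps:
B(q) = 1/(-4 + q)
C(R) = -1/5 + R**2 + 3*R (C(R) = (R**2 + 3*R) + 1/(-4 - 1) = (R**2 + 3*R) + 1/(-5) = (R**2 + 3*R) - 1/5 = -1/5 + R**2 + 3*R)
-9 + C(-2)*l(-2, -3) = -9 + (-1/5 + (-2)**2 + 3*(-2))*(-1) = -9 + (-1/5 + 4 - 6)*(-1) = -9 - 11/5*(-1) = -9 + 11/5 = -34/5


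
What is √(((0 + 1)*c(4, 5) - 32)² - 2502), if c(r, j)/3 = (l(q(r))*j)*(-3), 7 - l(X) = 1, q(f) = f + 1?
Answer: √88702 ≈ 297.83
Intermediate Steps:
q(f) = 1 + f
l(X) = 6 (l(X) = 7 - 1*1 = 7 - 1 = 6)
c(r, j) = -54*j (c(r, j) = 3*((6*j)*(-3)) = 3*(-18*j) = -54*j)
√(((0 + 1)*c(4, 5) - 32)² - 2502) = √(((0 + 1)*(-54*5) - 32)² - 2502) = √((1*(-270) - 32)² - 2502) = √((-270 - 32)² - 2502) = √((-302)² - 2502) = √(91204 - 2502) = √88702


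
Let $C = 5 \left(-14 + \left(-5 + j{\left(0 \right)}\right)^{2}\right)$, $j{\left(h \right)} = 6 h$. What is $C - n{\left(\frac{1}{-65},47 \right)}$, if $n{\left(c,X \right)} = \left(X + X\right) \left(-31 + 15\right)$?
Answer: $1559$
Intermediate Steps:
$n{\left(c,X \right)} = - 32 X$ ($n{\left(c,X \right)} = 2 X \left(-16\right) = - 32 X$)
$C = 55$ ($C = 5 \left(-14 + \left(-5 + 6 \cdot 0\right)^{2}\right) = 5 \left(-14 + \left(-5 + 0\right)^{2}\right) = 5 \left(-14 + \left(-5\right)^{2}\right) = 5 \left(-14 + 25\right) = 5 \cdot 11 = 55$)
$C - n{\left(\frac{1}{-65},47 \right)} = 55 - \left(-32\right) 47 = 55 - -1504 = 55 + 1504 = 1559$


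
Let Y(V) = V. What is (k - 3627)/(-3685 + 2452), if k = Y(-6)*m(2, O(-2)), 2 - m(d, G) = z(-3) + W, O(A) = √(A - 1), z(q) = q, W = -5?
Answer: 1229/411 ≈ 2.9903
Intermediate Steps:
O(A) = √(-1 + A)
m(d, G) = 10 (m(d, G) = 2 - (-3 - 5) = 2 - 1*(-8) = 2 + 8 = 10)
k = -60 (k = -6*10 = -60)
(k - 3627)/(-3685 + 2452) = (-60 - 3627)/(-3685 + 2452) = -3687/(-1233) = -3687*(-1/1233) = 1229/411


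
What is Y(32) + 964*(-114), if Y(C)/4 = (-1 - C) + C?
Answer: -109900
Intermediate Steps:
Y(C) = -4 (Y(C) = 4*((-1 - C) + C) = 4*(-1) = -4)
Y(32) + 964*(-114) = -4 + 964*(-114) = -4 - 109896 = -109900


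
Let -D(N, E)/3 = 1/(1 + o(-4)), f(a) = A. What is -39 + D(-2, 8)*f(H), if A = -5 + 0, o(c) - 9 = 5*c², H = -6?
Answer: -233/6 ≈ -38.833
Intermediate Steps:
o(c) = 9 + 5*c²
A = -5
f(a) = -5
D(N, E) = -1/30 (D(N, E) = -3/(1 + (9 + 5*(-4)²)) = -3/(1 + (9 + 5*16)) = -3/(1 + (9 + 80)) = -3/(1 + 89) = -3/90 = -3*1/90 = -1/30)
-39 + D(-2, 8)*f(H) = -39 - 1/30*(-5) = -39 + ⅙ = -233/6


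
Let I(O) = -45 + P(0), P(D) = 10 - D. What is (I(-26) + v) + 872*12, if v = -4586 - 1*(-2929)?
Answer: 8772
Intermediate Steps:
I(O) = -35 (I(O) = -45 + (10 - 1*0) = -45 + (10 + 0) = -45 + 10 = -35)
v = -1657 (v = -4586 + 2929 = -1657)
(I(-26) + v) + 872*12 = (-35 - 1657) + 872*12 = -1692 + 10464 = 8772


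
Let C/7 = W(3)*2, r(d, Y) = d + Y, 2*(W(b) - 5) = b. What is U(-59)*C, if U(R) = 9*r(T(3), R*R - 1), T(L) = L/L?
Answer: 2850939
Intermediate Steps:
T(L) = 1
W(b) = 5 + b/2
r(d, Y) = Y + d
C = 91 (C = 7*((5 + (1/2)*3)*2) = 7*((5 + 3/2)*2) = 7*((13/2)*2) = 7*13 = 91)
U(R) = 9*R**2 (U(R) = 9*((R*R - 1) + 1) = 9*((R**2 - 1) + 1) = 9*((-1 + R**2) + 1) = 9*R**2)
U(-59)*C = (9*(-59)**2)*91 = (9*3481)*91 = 31329*91 = 2850939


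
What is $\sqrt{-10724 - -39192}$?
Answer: $2 \sqrt{7117} \approx 168.72$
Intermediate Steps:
$\sqrt{-10724 - -39192} = \sqrt{-10724 + 39192} = \sqrt{28468} = 2 \sqrt{7117}$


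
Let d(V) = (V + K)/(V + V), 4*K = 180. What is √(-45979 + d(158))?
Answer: I*√1147803719/158 ≈ 214.43*I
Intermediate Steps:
K = 45 (K = (¼)*180 = 45)
d(V) = (45 + V)/(2*V) (d(V) = (V + 45)/(V + V) = (45 + V)/((2*V)) = (45 + V)*(1/(2*V)) = (45 + V)/(2*V))
√(-45979 + d(158)) = √(-45979 + (½)*(45 + 158)/158) = √(-45979 + (½)*(1/158)*203) = √(-45979 + 203/316) = √(-14529161/316) = I*√1147803719/158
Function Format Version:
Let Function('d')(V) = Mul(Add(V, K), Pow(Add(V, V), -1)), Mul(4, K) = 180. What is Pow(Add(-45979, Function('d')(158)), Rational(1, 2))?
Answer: Mul(Rational(1, 158), I, Pow(1147803719, Rational(1, 2))) ≈ Mul(214.43, I)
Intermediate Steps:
K = 45 (K = Mul(Rational(1, 4), 180) = 45)
Function('d')(V) = Mul(Rational(1, 2), Pow(V, -1), Add(45, V)) (Function('d')(V) = Mul(Add(V, 45), Pow(Add(V, V), -1)) = Mul(Add(45, V), Pow(Mul(2, V), -1)) = Mul(Add(45, V), Mul(Rational(1, 2), Pow(V, -1))) = Mul(Rational(1, 2), Pow(V, -1), Add(45, V)))
Pow(Add(-45979, Function('d')(158)), Rational(1, 2)) = Pow(Add(-45979, Mul(Rational(1, 2), Pow(158, -1), Add(45, 158))), Rational(1, 2)) = Pow(Add(-45979, Mul(Rational(1, 2), Rational(1, 158), 203)), Rational(1, 2)) = Pow(Add(-45979, Rational(203, 316)), Rational(1, 2)) = Pow(Rational(-14529161, 316), Rational(1, 2)) = Mul(Rational(1, 158), I, Pow(1147803719, Rational(1, 2)))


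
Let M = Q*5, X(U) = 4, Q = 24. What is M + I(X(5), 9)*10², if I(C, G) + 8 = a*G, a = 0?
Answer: -680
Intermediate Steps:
M = 120 (M = 24*5 = 120)
I(C, G) = -8 (I(C, G) = -8 + 0*G = -8 + 0 = -8)
M + I(X(5), 9)*10² = 120 - 8*10² = 120 - 8*100 = 120 - 800 = -680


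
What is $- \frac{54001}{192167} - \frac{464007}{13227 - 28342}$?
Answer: $\frac{88350608054}{2904604205} \approx 30.417$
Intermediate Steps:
$- \frac{54001}{192167} - \frac{464007}{13227 - 28342} = \left(-54001\right) \frac{1}{192167} - \frac{464007}{-15115} = - \frac{54001}{192167} - - \frac{464007}{15115} = - \frac{54001}{192167} + \frac{464007}{15115} = \frac{88350608054}{2904604205}$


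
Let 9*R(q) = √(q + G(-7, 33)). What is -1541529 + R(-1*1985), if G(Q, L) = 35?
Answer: -1541529 + 5*I*√78/9 ≈ -1.5415e+6 + 4.9065*I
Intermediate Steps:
R(q) = √(35 + q)/9 (R(q) = √(q + 35)/9 = √(35 + q)/9)
-1541529 + R(-1*1985) = -1541529 + √(35 - 1*1985)/9 = -1541529 + √(35 - 1985)/9 = -1541529 + √(-1950)/9 = -1541529 + (5*I*√78)/9 = -1541529 + 5*I*√78/9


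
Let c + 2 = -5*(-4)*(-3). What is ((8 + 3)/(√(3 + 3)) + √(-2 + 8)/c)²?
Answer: 57122/2883 ≈ 19.813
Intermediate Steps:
c = -62 (c = -2 - 5*(-4)*(-3) = -2 + 20*(-3) = -2 - 60 = -62)
((8 + 3)/(√(3 + 3)) + √(-2 + 8)/c)² = ((8 + 3)/(√(3 + 3)) + √(-2 + 8)/(-62))² = (11/(√6) + √6*(-1/62))² = (11*(√6/6) - √6/62)² = (11*√6/6 - √6/62)² = (169*√6/93)² = 57122/2883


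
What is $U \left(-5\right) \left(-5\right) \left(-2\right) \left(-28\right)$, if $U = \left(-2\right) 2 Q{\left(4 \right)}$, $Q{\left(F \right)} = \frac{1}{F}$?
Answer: $-1400$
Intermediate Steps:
$U = -1$ ($U = \frac{\left(-2\right) 2}{4} = \left(-4\right) \frac{1}{4} = -1$)
$U \left(-5\right) \left(-5\right) \left(-2\right) \left(-28\right) = - \left(-5\right) \left(-5\right) \left(-2\right) \left(-28\right) = - 25 \left(-2\right) \left(-28\right) = \left(-1\right) \left(-50\right) \left(-28\right) = 50 \left(-28\right) = -1400$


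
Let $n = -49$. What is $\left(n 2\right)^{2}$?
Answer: $9604$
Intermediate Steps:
$\left(n 2\right)^{2} = \left(\left(-49\right) 2\right)^{2} = \left(-98\right)^{2} = 9604$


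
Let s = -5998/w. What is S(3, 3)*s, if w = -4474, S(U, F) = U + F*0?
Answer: 8997/2237 ≈ 4.0219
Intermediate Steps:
S(U, F) = U (S(U, F) = U + 0 = U)
s = 2999/2237 (s = -5998/(-4474) = -5998*(-1/4474) = 2999/2237 ≈ 1.3406)
S(3, 3)*s = 3*(2999/2237) = 8997/2237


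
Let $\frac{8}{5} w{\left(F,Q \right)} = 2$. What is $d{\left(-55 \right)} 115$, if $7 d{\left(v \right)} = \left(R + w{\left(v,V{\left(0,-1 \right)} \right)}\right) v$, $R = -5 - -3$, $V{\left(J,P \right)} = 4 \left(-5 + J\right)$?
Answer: $\frac{18975}{28} \approx 677.68$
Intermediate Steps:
$V{\left(J,P \right)} = -20 + 4 J$
$w{\left(F,Q \right)} = \frac{5}{4}$ ($w{\left(F,Q \right)} = \frac{5}{8} \cdot 2 = \frac{5}{4}$)
$R = -2$ ($R = -5 + 3 = -2$)
$d{\left(v \right)} = - \frac{3 v}{28}$ ($d{\left(v \right)} = \frac{\left(-2 + \frac{5}{4}\right) v}{7} = \frac{\left(- \frac{3}{4}\right) v}{7} = - \frac{3 v}{28}$)
$d{\left(-55 \right)} 115 = \left(- \frac{3}{28}\right) \left(-55\right) 115 = \frac{165}{28} \cdot 115 = \frac{18975}{28}$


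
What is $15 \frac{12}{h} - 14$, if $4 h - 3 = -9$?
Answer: $-134$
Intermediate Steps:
$h = - \frac{3}{2}$ ($h = \frac{3}{4} + \frac{1}{4} \left(-9\right) = \frac{3}{4} - \frac{9}{4} = - \frac{3}{2} \approx -1.5$)
$15 \frac{12}{h} - 14 = 15 \frac{12}{- \frac{3}{2}} - 14 = 15 \cdot 12 \left(- \frac{2}{3}\right) - 14 = 15 \left(-8\right) - 14 = -120 - 14 = -134$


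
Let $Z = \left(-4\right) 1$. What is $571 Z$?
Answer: $-2284$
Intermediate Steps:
$Z = -4$
$571 Z = 571 \left(-4\right) = -2284$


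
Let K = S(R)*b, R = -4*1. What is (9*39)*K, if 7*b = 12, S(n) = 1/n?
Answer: -1053/7 ≈ -150.43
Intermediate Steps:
R = -4
S(n) = 1/n
b = 12/7 (b = (1/7)*12 = 12/7 ≈ 1.7143)
K = -3/7 (K = (12/7)/(-4) = -1/4*12/7 = -3/7 ≈ -0.42857)
(9*39)*K = (9*39)*(-3/7) = 351*(-3/7) = -1053/7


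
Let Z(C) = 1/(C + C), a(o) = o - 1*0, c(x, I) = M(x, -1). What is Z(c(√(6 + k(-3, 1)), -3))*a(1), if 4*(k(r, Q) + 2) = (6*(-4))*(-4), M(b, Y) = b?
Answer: √7/28 ≈ 0.094491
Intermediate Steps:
k(r, Q) = 22 (k(r, Q) = -2 + ((6*(-4))*(-4))/4 = -2 + (-24*(-4))/4 = -2 + (¼)*96 = -2 + 24 = 22)
c(x, I) = x
a(o) = o (a(o) = o + 0 = o)
Z(C) = 1/(2*C)
Z(c(√(6 + k(-3, 1)), -3))*a(1) = (1/(2*(√(6 + 22))))*1 = (1/(2*(√28)))*1 = (1/(2*((2*√7))))*1 = ((√7/14)/2)*1 = (√7/28)*1 = √7/28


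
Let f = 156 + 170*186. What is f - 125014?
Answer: -93238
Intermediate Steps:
f = 31776 (f = 156 + 31620 = 31776)
f - 125014 = 31776 - 125014 = -93238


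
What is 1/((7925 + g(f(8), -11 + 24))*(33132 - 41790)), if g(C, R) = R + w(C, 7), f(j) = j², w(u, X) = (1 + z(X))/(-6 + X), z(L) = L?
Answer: -1/68796468 ≈ -1.4536e-8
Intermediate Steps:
w(u, X) = (1 + X)/(-6 + X)
g(C, R) = 8 + R (g(C, R) = R + (1 + 7)/(-6 + 7) = R + 8/1 = R + 1*8 = R + 8 = 8 + R)
1/((7925 + g(f(8), -11 + 24))*(33132 - 41790)) = 1/((7925 + (8 + (-11 + 24)))*(33132 - 41790)) = 1/((7925 + (8 + 13))*(-8658)) = 1/((7925 + 21)*(-8658)) = 1/(7946*(-8658)) = 1/(-68796468) = -1/68796468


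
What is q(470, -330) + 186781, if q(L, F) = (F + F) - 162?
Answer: 185959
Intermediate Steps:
q(L, F) = -162 + 2*F (q(L, F) = 2*F - 162 = -162 + 2*F)
q(470, -330) + 186781 = (-162 + 2*(-330)) + 186781 = (-162 - 660) + 186781 = -822 + 186781 = 185959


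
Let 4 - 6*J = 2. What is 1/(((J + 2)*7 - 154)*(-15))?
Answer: 1/2065 ≈ 0.00048426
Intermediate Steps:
J = 1/3 (J = 2/3 - 1/6*2 = 2/3 - 1/3 = 1/3 ≈ 0.33333)
1/(((J + 2)*7 - 154)*(-15)) = 1/(((1/3 + 2)*7 - 154)*(-15)) = 1/(((7/3)*7 - 154)*(-15)) = 1/((49/3 - 154)*(-15)) = 1/(-413/3*(-15)) = 1/2065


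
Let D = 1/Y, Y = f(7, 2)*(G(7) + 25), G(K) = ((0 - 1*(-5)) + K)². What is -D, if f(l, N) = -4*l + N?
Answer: 1/4394 ≈ 0.00022758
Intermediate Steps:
f(l, N) = N - 4*l
G(K) = (5 + K)² (G(K) = ((0 + 5) + K)² = (5 + K)²)
Y = -4394 (Y = (2 - 4*7)*((5 + 7)² + 25) = (2 - 28)*(12² + 25) = -26*(144 + 25) = -26*169 = -4394)
D = -1/4394 (D = 1/(-4394) = -1/4394 ≈ -0.00022758)
-D = -1*(-1/4394) = 1/4394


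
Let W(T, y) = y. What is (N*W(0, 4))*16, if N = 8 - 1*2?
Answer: 384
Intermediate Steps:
N = 6 (N = 8 - 2 = 6)
(N*W(0, 4))*16 = (6*4)*16 = 24*16 = 384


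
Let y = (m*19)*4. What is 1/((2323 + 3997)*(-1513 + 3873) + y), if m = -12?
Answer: 1/14914288 ≈ 6.7050e-8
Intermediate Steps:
y = -912 (y = -12*19*4 = -228*4 = -912)
1/((2323 + 3997)*(-1513 + 3873) + y) = 1/((2323 + 3997)*(-1513 + 3873) - 912) = 1/(6320*2360 - 912) = 1/(14915200 - 912) = 1/14914288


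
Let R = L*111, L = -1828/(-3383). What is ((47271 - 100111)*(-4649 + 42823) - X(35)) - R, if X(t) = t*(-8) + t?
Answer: -6823896577353/3383 ≈ -2.0171e+9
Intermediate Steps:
X(t) = -7*t (X(t) = -8*t + t = -7*t)
L = 1828/3383 (L = -1828*(-1/3383) = 1828/3383 ≈ 0.54035)
R = 202908/3383 (R = (1828/3383)*111 = 202908/3383 ≈ 59.979)
((47271 - 100111)*(-4649 + 42823) - X(35)) - R = ((47271 - 100111)*(-4649 + 42823) - (-7)*35) - 1*202908/3383 = (-52840*38174 - 1*(-245)) - 202908/3383 = (-2017114160 + 245) - 202908/3383 = -2017113915 - 202908/3383 = -6823896577353/3383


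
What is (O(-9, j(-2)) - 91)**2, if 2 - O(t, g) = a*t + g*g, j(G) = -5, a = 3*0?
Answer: 12996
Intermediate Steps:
a = 0
O(t, g) = 2 - g**2 (O(t, g) = 2 - (0*t + g*g) = 2 - (0 + g**2) = 2 - g**2)
(O(-9, j(-2)) - 91)**2 = ((2 - 1*(-5)**2) - 91)**2 = ((2 - 1*25) - 91)**2 = ((2 - 25) - 91)**2 = (-23 - 91)**2 = (-114)**2 = 12996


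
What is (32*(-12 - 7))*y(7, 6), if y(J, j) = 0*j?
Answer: 0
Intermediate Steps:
y(J, j) = 0
(32*(-12 - 7))*y(7, 6) = (32*(-12 - 7))*0 = (32*(-19))*0 = -608*0 = 0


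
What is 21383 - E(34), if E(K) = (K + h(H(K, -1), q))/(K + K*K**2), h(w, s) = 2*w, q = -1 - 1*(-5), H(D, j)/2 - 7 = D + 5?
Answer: 420582118/19669 ≈ 21383.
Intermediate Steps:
H(D, j) = 24 + 2*D (H(D, j) = 14 + 2*(D + 5) = 14 + 2*(5 + D) = 14 + (10 + 2*D) = 24 + 2*D)
q = 4 (q = -1 + 5 = 4)
E(K) = (48 + 5*K)/(K + K**3) (E(K) = (K + 2*(24 + 2*K))/(K + K*K**2) = (K + (48 + 4*K))/(K + K**3) = (48 + 5*K)/(K + K**3))
21383 - E(34) = 21383 - (48 + 5*34)/(34 + 34**3) = 21383 - (48 + 170)/(34 + 39304) = 21383 - 218/39338 = 21383 - 1*109/19669 = 21383 - 109/19669 = 420582118/19669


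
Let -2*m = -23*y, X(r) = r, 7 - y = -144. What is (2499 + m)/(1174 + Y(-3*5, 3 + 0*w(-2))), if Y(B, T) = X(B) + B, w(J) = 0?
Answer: 8471/2288 ≈ 3.7024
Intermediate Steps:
y = 151 (y = 7 - 1*(-144) = 7 + 144 = 151)
m = 3473/2 (m = -(-23)*151/2 = -½*(-3473) = 3473/2 ≈ 1736.5)
Y(B, T) = 2*B (Y(B, T) = B + B = 2*B)
(2499 + m)/(1174 + Y(-3*5, 3 + 0*w(-2))) = (2499 + 3473/2)/(1174 + 2*(-3*5)) = 8471/(2*(1174 + 2*(-15))) = 8471/(2*(1174 - 30)) = (8471/2)/1144 = (8471/2)*(1/1144) = 8471/2288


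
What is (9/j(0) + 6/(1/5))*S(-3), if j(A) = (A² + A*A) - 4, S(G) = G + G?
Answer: -333/2 ≈ -166.50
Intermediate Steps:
S(G) = 2*G
j(A) = -4 + 2*A² (j(A) = (A² + A²) - 4 = 2*A² - 4 = -4 + 2*A²)
(9/j(0) + 6/(1/5))*S(-3) = (9/(-4 + 2*0²) + 6/(1/5))*(2*(-3)) = (9/(-4 + 2*0) + 6/(⅕))*(-6) = (9/(-4 + 0) + 6*5)*(-6) = (9/(-4) + 30)*(-6) = (9*(-¼) + 30)*(-6) = (-9/4 + 30)*(-6) = (111/4)*(-6) = -333/2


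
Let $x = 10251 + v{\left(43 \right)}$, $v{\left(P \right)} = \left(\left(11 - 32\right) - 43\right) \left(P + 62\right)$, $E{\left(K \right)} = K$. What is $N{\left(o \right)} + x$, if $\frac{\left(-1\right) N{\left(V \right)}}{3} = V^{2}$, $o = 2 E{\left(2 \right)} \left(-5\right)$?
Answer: $2331$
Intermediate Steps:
$v{\left(P \right)} = -3968 - 64 P$ ($v{\left(P \right)} = \left(\left(11 - 32\right) - 43\right) \left(62 + P\right) = \left(-21 - 43\right) \left(62 + P\right) = - 64 \left(62 + P\right) = -3968 - 64 P$)
$x = 3531$ ($x = 10251 - 6720 = 3531$)
$o = -20$ ($o = 2 \cdot 2 \left(-5\right) = 4 \left(-5\right) = -20$)
$N{\left(V \right)} = - 3 V^{2}$
$N{\left(o \right)} + x = - 3 \left(-20\right)^{2} + 3531 = \left(-3\right) 400 + 3531 = -1200 + 3531 = 2331$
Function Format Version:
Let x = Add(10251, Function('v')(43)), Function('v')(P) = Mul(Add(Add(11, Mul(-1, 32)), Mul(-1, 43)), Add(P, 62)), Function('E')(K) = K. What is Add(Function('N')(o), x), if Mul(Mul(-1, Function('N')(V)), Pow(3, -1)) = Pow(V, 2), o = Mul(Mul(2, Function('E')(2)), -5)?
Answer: 2331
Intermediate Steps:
Function('v')(P) = Add(-3968, Mul(-64, P)) (Function('v')(P) = Mul(Add(Add(11, -32), -43), Add(62, P)) = Mul(Add(-21, -43), Add(62, P)) = Mul(-64, Add(62, P)) = Add(-3968, Mul(-64, P)))
x = 3531 (x = Add(10251, Add(-3968, Mul(-64, 43))) = Add(10251, Add(-3968, -2752)) = Add(10251, -6720) = 3531)
o = -20 (o = Mul(Mul(2, 2), -5) = Mul(4, -5) = -20)
Function('N')(V) = Mul(-3, Pow(V, 2))
Add(Function('N')(o), x) = Add(Mul(-3, Pow(-20, 2)), 3531) = Add(Mul(-3, 400), 3531) = Add(-1200, 3531) = 2331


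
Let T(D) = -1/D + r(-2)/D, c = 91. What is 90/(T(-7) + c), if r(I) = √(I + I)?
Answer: 100485/101762 + 315*I/101762 ≈ 0.98745 + 0.0030955*I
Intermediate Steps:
r(I) = √2*√I (r(I) = √(2*I) = √2*√I)
T(D) = -1/D + 2*I/D (T(D) = -1/D + (√2*√(-2))/D = -1/D + (√2*(I*√2))/D = -1/D + (2*I)/D = -1/D + 2*I/D)
90/(T(-7) + c) = 90/((-1 + 2*I)/(-7) + 91) = 90/(-(-1 + 2*I)/7 + 91) = 90/((⅐ - 2*I/7) + 91) = 90/(638/7 - 2*I/7) = 90*(49*(638/7 + 2*I/7)/407048) = 2205*(638/7 + 2*I/7)/203524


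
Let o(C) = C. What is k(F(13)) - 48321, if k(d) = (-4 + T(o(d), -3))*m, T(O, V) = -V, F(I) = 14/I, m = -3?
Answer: -48318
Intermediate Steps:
k(d) = 3 (k(d) = (-4 - 1*(-3))*(-3) = (-4 + 3)*(-3) = -1*(-3) = 3)
k(F(13)) - 48321 = 3 - 48321 = -48318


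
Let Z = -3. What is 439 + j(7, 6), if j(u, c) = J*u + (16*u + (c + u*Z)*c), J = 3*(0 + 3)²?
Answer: 650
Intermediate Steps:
J = 27 (J = 3*3² = 3*9 = 27)
j(u, c) = 43*u + c*(c - 3*u) (j(u, c) = 27*u + (16*u + (c + u*(-3))*c) = 27*u + (16*u + (c - 3*u)*c) = 27*u + (16*u + c*(c - 3*u)) = 43*u + c*(c - 3*u))
439 + j(7, 6) = 439 + (6² + 43*7 - 3*6*7) = 439 + (36 + 301 - 126) = 439 + 211 = 650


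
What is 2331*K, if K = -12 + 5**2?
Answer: 30303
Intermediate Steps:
K = 13 (K = -12 + 25 = 13)
2331*K = 2331*13 = 30303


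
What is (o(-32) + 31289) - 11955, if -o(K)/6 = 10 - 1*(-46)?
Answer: 18998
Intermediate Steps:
o(K) = -336 (o(K) = -6*(10 - 1*(-46)) = -6*(10 + 46) = -6*56 = -336)
(o(-32) + 31289) - 11955 = (-336 + 31289) - 11955 = 30953 - 11955 = 18998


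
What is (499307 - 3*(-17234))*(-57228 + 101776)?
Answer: 24546348932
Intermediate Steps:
(499307 - 3*(-17234))*(-57228 + 101776) = (499307 + 51702)*44548 = 551009*44548 = 24546348932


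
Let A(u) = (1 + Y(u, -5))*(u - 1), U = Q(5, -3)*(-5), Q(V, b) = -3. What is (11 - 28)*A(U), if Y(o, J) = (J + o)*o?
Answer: -35938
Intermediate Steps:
Y(o, J) = o*(J + o)
U = 15 (U = -3*(-5) = 15)
A(u) = (1 + u*(-5 + u))*(-1 + u) (A(u) = (1 + u*(-5 + u))*(u - 1) = (1 + u*(-5 + u))*(-1 + u))
(11 - 28)*A(U) = (11 - 28)*(-1 + 15³ - 6*15² + 6*15) = -17*(-1 + 3375 - 6*225 + 90) = -17*(-1 + 3375 - 1350 + 90) = -17*2114 = -35938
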